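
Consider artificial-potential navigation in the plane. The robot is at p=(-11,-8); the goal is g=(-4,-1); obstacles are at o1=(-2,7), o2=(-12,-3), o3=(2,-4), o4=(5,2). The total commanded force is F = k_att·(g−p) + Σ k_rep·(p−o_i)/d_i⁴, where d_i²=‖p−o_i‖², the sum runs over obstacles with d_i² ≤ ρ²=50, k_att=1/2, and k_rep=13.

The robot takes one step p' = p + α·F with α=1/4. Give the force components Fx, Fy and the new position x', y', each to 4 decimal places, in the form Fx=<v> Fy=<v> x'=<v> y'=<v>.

Fx=3.5192 Fy=3.4038 x'=-10.1202 y'=-7.1490

F_att = 1/2·(g−p) = 1/2·(7,7) = (3.5000,3.5000)
o1: d²=306 > ρ²=50 → inactive
o2: d²=26 ≤ ρ²=50; F_rep = 13·(1,-5)/26² = (0.0192,-0.0962)
o3: d²=185 > ρ²=50 → inactive
o4: d²=356 > ρ²=50 → inactive
F = F_att + ΣF_rep = (3.5192,3.4038)
p' = p + 1/4·F = (-10.1202,-7.1490)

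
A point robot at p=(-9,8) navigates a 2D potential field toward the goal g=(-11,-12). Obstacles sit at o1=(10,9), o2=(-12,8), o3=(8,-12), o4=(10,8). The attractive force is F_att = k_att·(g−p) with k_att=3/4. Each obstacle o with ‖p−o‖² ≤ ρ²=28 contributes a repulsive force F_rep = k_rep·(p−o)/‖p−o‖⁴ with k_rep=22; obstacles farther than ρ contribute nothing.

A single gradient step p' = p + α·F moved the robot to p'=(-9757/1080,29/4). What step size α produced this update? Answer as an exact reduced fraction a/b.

α = 1/20

F_att = 3/4·(g−p) = 3/4·(-2,-20) = (-1.5000,-15.0000)
o1: d²=362 > ρ²=28 → inactive
o2: d²=9 ≤ ρ²=28; F_rep = 22·(3,0)/9² = (0.8148,0.0000)
o3: d²=689 > ρ²=28 → inactive
o4: d²=361 > ρ²=28 → inactive
F = F_att + ΣF_rep = (-0.6852,-15.0000)
Δp = p'−p = (-0.0343,-0.7500); α = Δx/Fx = (-37/1080) / (-37/54) = 1/20
check: Δy/Fy = (-3/4) / (-15) = 1/20 ✓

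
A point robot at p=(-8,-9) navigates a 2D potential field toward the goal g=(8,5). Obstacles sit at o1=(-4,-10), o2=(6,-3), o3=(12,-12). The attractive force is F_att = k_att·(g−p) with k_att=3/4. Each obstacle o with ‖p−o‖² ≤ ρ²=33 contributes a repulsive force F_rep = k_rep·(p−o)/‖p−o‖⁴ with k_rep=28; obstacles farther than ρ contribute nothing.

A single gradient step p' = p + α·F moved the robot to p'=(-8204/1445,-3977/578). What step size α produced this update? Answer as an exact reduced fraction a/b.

F_att = 3/4·(g−p) = 3/4·(16,14) = (12.0000,10.5000)
o1: d²=17 ≤ ρ²=33; F_rep = 28·(-4,1)/17² = (-0.3875,0.0969)
o2: d²=232 > ρ²=33 → inactive
o3: d²=409 > ρ²=33 → inactive
F = F_att + ΣF_rep = (11.6125,10.5969)
Δp = p'−p = (2.3225,2.1194); α = Δx/Fx = (3356/1445) / (3356/289) = 1/5
check: Δy/Fy = (1225/578) / (6125/578) = 1/5 ✓

α = 1/5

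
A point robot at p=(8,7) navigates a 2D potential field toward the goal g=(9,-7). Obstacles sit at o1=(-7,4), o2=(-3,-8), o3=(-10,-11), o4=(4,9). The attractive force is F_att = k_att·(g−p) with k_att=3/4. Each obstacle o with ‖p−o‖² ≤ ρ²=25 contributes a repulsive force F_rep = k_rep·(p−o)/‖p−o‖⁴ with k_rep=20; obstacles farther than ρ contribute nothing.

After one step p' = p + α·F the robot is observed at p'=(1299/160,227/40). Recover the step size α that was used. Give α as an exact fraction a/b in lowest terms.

α = 1/8

F_att = 3/4·(g−p) = 3/4·(1,-14) = (0.7500,-10.5000)
o1: d²=234 > ρ²=25 → inactive
o2: d²=346 > ρ²=25 → inactive
o3: d²=648 > ρ²=25 → inactive
o4: d²=20 ≤ ρ²=25; F_rep = 20·(4,-2)/20² = (0.2000,-0.1000)
F = F_att + ΣF_rep = (0.9500,-10.6000)
Δp = p'−p = (0.1187,-1.3250); α = Δx/Fx = (19/160) / (19/20) = 1/8
check: Δy/Fy = (-53/40) / (-53/5) = 1/8 ✓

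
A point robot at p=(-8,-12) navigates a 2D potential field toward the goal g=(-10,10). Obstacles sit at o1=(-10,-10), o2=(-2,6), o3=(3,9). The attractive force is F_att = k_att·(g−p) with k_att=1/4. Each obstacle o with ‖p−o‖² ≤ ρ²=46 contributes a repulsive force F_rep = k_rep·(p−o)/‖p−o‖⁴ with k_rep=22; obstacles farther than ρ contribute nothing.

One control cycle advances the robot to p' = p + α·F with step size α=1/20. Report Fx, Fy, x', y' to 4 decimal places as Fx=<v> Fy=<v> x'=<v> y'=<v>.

F_att = 1/4·(g−p) = 1/4·(-2,22) = (-0.5000,5.5000)
o1: d²=8 ≤ ρ²=46; F_rep = 22·(2,-2)/8² = (0.6875,-0.6875)
o2: d²=360 > ρ²=46 → inactive
o3: d²=562 > ρ²=46 → inactive
F = F_att + ΣF_rep = (0.1875,4.8125)
p' = p + 1/20·F = (-7.9906,-11.7594)

Fx=0.1875 Fy=4.8125 x'=-7.9906 y'=-11.7594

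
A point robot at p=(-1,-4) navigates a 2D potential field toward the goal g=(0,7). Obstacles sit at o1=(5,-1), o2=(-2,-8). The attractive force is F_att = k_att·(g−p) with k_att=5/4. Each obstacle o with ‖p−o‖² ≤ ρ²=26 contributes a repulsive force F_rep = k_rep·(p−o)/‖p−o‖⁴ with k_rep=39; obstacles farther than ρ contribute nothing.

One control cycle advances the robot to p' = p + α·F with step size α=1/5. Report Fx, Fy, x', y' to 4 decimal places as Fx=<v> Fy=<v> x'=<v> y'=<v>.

F_att = 5/4·(g−p) = 5/4·(1,11) = (1.2500,13.7500)
o1: d²=45 > ρ²=26 → inactive
o2: d²=17 ≤ ρ²=26; F_rep = 39·(1,4)/17² = (0.1349,0.5398)
F = F_att + ΣF_rep = (1.3849,14.2898)
p' = p + 1/5·F = (-0.7230,-1.1420)

Fx=1.3849 Fy=14.2898 x'=-0.7230 y'=-1.1420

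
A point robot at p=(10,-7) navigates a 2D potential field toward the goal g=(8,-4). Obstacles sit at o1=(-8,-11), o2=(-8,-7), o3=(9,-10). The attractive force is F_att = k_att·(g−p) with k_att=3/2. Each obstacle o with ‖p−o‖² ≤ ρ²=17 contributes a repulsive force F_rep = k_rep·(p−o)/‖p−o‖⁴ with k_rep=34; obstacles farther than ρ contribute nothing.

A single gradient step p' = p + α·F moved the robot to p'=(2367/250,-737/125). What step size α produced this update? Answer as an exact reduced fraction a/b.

α = 1/5

F_att = 3/2·(g−p) = 3/2·(-2,3) = (-3.0000,4.5000)
o1: d²=340 > ρ²=17 → inactive
o2: d²=324 > ρ²=17 → inactive
o3: d²=10 ≤ ρ²=17; F_rep = 34·(1,3)/10² = (0.3400,1.0200)
F = F_att + ΣF_rep = (-2.6600,5.5200)
Δp = p'−p = (-0.5320,1.1040); α = Δx/Fx = (-133/250) / (-133/50) = 1/5
check: Δy/Fy = (138/125) / (138/25) = 1/5 ✓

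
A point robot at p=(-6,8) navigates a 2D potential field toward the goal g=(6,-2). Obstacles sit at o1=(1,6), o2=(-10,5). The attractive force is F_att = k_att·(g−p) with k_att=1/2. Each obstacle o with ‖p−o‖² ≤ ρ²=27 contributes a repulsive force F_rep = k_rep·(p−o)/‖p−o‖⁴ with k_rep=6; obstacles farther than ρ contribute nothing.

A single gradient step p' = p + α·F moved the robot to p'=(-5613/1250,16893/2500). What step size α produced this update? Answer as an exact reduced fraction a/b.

F_att = 1/2·(g−p) = 1/2·(12,-10) = (6.0000,-5.0000)
o1: d²=53 > ρ²=27 → inactive
o2: d²=25 ≤ ρ²=27; F_rep = 6·(4,3)/25² = (0.0384,0.0288)
F = F_att + ΣF_rep = (6.0384,-4.9712)
Δp = p'−p = (1.5096,-1.2428); α = Δx/Fx = (1887/1250) / (3774/625) = 1/4
check: Δy/Fy = (-3107/2500) / (-3107/625) = 1/4 ✓

α = 1/4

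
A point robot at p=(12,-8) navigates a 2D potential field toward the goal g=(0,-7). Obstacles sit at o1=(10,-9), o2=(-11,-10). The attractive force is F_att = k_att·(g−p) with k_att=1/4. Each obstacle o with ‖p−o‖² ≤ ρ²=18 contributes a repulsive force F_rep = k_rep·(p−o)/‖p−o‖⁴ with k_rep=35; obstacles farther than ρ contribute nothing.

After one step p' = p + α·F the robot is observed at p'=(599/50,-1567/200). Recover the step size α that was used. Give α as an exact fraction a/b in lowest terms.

α = 1/10

F_att = 1/4·(g−p) = 1/4·(-12,1) = (-3.0000,0.2500)
o1: d²=5 ≤ ρ²=18; F_rep = 35·(2,1)/5² = (2.8000,1.4000)
o2: d²=533 > ρ²=18 → inactive
F = F_att + ΣF_rep = (-0.2000,1.6500)
Δp = p'−p = (-0.0200,0.1650); α = Δx/Fx = (-1/50) / (-1/5) = 1/10
check: Δy/Fy = (33/200) / (33/20) = 1/10 ✓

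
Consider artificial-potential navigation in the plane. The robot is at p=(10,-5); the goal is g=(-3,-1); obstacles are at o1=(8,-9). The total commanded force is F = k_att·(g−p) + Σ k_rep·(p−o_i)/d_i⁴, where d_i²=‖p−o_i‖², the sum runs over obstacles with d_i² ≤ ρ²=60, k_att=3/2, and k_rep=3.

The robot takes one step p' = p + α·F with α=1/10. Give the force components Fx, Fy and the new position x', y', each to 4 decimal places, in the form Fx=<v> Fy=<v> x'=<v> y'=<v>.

Fx=-19.4850 Fy=6.0300 x'=8.0515 y'=-4.3970

F_att = 3/2·(g−p) = 3/2·(-13,4) = (-19.5000,6.0000)
o1: d²=20 ≤ ρ²=60; F_rep = 3·(2,4)/20² = (0.0150,0.0300)
F = F_att + ΣF_rep = (-19.4850,6.0300)
p' = p + 1/10·F = (8.0515,-4.3970)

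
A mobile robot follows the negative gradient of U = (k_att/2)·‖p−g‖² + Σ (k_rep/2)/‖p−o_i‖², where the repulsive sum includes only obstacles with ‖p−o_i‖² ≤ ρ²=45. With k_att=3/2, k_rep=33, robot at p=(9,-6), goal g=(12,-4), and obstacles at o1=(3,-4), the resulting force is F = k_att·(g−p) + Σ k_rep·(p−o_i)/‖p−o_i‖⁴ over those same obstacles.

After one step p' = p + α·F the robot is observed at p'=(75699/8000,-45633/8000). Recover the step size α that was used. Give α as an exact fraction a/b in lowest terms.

F_att = 3/2·(g−p) = 3/2·(3,2) = (4.5000,3.0000)
o1: d²=40 ≤ ρ²=45; F_rep = 33·(6,-2)/40² = (0.1237,-0.0413)
F = F_att + ΣF_rep = (4.6238,2.9588)
Δp = p'−p = (0.4624,0.2959); α = Δx/Fx = (3699/8000) / (3699/800) = 1/10
check: Δy/Fy = (2367/8000) / (2367/800) = 1/10 ✓

α = 1/10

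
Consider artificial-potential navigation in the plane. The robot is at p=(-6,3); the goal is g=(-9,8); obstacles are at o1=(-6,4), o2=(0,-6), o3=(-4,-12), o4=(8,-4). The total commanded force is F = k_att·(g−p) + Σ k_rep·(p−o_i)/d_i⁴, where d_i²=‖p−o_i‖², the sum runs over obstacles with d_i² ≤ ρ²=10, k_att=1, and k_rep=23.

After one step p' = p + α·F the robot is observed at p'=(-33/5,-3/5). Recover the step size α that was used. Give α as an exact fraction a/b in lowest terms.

α = 1/5

F_att = 1·(g−p) = 1·(-3,5) = (-3.0000,5.0000)
o1: d²=1 ≤ ρ²=10; F_rep = 23·(0,-1)/1² = (0.0000,-23.0000)
o2: d²=117 > ρ²=10 → inactive
o3: d²=229 > ρ²=10 → inactive
o4: d²=245 > ρ²=10 → inactive
F = F_att + ΣF_rep = (-3.0000,-18.0000)
Δp = p'−p = (-0.6000,-3.6000); α = Δx/Fx = (-3/5) / (-3) = 1/5
check: Δy/Fy = (-18/5) / (-18) = 1/5 ✓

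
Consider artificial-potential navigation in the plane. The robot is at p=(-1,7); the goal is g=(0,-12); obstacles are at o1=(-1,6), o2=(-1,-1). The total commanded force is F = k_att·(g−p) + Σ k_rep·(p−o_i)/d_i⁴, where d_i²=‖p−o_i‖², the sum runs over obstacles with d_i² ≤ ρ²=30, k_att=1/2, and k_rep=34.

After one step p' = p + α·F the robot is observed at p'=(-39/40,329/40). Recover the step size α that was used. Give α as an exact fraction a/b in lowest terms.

F_att = 1/2·(g−p) = 1/2·(1,-19) = (0.5000,-9.5000)
o1: d²=1 ≤ ρ²=30; F_rep = 34·(0,1)/1² = (0.0000,34.0000)
o2: d²=64 > ρ²=30 → inactive
F = F_att + ΣF_rep = (0.5000,24.5000)
Δp = p'−p = (0.0250,1.2250); α = Δx/Fx = (1/40) / (1/2) = 1/20
check: Δy/Fy = (49/40) / (49/2) = 1/20 ✓

α = 1/20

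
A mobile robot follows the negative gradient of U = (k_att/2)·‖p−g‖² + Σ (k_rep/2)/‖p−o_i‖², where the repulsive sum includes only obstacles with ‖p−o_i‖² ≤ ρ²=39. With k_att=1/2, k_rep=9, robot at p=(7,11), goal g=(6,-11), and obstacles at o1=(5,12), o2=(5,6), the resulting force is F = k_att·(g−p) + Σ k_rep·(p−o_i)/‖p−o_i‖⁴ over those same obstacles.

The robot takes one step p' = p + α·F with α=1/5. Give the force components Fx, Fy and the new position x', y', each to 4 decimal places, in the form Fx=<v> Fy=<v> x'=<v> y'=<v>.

F_att = 1/2·(g−p) = 1/2·(-1,-22) = (-0.5000,-11.0000)
o1: d²=5 ≤ ρ²=39; F_rep = 9·(2,-1)/5² = (0.7200,-0.3600)
o2: d²=29 ≤ ρ²=39; F_rep = 9·(2,5)/29² = (0.0214,0.0535)
F = F_att + ΣF_rep = (0.2414,-11.3065)
p' = p + 1/5·F = (7.0483,8.7387)

Fx=0.2414 Fy=-11.3065 x'=7.0483 y'=8.7387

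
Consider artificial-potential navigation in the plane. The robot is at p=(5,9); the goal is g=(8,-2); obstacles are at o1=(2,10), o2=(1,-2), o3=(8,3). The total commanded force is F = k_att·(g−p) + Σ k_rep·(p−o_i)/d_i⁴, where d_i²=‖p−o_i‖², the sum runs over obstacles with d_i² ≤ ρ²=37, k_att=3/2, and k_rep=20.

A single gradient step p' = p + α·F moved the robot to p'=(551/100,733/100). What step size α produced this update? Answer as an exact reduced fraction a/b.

α = 1/10

F_att = 3/2·(g−p) = 3/2·(3,-11) = (4.5000,-16.5000)
o1: d²=10 ≤ ρ²=37; F_rep = 20·(3,-1)/10² = (0.6000,-0.2000)
o2: d²=137 > ρ²=37 → inactive
o3: d²=45 > ρ²=37 → inactive
F = F_att + ΣF_rep = (5.1000,-16.7000)
Δp = p'−p = (0.5100,-1.6700); α = Δx/Fx = (51/100) / (51/10) = 1/10
check: Δy/Fy = (-167/100) / (-167/10) = 1/10 ✓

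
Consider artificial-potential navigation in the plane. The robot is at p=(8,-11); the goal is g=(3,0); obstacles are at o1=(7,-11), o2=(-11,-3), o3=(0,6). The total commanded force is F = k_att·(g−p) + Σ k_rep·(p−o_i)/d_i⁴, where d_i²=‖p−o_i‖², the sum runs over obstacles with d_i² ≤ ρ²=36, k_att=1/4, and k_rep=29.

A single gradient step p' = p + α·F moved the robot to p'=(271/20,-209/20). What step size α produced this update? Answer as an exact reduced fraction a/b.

α = 1/5

F_att = 1/4·(g−p) = 1/4·(-5,11) = (-1.2500,2.7500)
o1: d²=1 ≤ ρ²=36; F_rep = 29·(1,0)/1² = (29.0000,0.0000)
o2: d²=425 > ρ²=36 → inactive
o3: d²=353 > ρ²=36 → inactive
F = F_att + ΣF_rep = (27.7500,2.7500)
Δp = p'−p = (5.5500,0.5500); α = Δx/Fx = (111/20) / (111/4) = 1/5
check: Δy/Fy = (11/20) / (11/4) = 1/5 ✓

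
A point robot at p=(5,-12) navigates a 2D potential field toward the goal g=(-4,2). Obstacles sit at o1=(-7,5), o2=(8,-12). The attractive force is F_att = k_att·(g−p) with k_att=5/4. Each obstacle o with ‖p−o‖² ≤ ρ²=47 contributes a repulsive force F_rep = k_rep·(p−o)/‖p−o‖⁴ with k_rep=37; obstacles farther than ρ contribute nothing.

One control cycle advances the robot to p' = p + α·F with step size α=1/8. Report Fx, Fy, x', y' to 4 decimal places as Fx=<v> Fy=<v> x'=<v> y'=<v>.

Fx=-12.6204 Fy=17.5000 x'=3.4225 y'=-9.8125

F_att = 5/4·(g−p) = 5/4·(-9,14) = (-11.2500,17.5000)
o1: d²=433 > ρ²=47 → inactive
o2: d²=9 ≤ ρ²=47; F_rep = 37·(-3,0)/9² = (-1.3704,0.0000)
F = F_att + ΣF_rep = (-12.6204,17.5000)
p' = p + 1/8·F = (3.4225,-9.8125)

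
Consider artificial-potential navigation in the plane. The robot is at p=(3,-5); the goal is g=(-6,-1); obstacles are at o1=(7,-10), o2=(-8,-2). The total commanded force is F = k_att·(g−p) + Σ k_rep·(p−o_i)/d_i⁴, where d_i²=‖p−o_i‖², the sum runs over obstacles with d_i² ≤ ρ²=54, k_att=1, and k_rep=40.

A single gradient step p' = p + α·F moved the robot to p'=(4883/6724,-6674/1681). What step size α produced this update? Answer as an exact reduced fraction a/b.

α = 1/4

F_att = 1·(g−p) = 1·(-9,4) = (-9.0000,4.0000)
o1: d²=41 ≤ ρ²=54; F_rep = 40·(-4,5)/41² = (-0.0952,0.1190)
o2: d²=130 > ρ²=54 → inactive
F = F_att + ΣF_rep = (-9.0952,4.1190)
Δp = p'−p = (-2.2738,1.0297); α = Δx/Fx = (-15289/6724) / (-15289/1681) = 1/4
check: Δy/Fy = (1731/1681) / (6924/1681) = 1/4 ✓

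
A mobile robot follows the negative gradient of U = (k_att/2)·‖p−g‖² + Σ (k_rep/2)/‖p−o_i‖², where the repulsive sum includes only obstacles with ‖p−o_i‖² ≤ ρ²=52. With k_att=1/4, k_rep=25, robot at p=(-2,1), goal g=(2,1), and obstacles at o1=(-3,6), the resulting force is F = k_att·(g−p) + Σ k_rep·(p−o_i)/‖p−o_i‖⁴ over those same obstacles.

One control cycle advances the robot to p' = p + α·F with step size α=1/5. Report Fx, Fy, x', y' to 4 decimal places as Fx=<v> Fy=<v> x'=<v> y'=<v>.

Fx=1.0370 Fy=-0.1849 x'=-1.7926 y'=0.9630

F_att = 1/4·(g−p) = 1/4·(4,0) = (1.0000,0.0000)
o1: d²=26 ≤ ρ²=52; F_rep = 25·(1,-5)/26² = (0.0370,-0.1849)
F = F_att + ΣF_rep = (1.0370,-0.1849)
p' = p + 1/5·F = (-1.7926,0.9630)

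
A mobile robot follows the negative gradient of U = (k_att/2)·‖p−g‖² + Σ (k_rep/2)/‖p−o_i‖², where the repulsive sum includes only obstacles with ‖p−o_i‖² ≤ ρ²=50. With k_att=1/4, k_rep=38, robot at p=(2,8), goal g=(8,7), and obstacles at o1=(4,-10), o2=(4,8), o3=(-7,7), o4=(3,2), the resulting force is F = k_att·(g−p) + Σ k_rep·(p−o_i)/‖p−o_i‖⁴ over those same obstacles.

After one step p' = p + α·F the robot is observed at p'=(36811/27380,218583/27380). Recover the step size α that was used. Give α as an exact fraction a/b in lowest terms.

F_att = 1/4·(g−p) = 1/4·(6,-1) = (1.5000,-0.2500)
o1: d²=328 > ρ²=50 → inactive
o2: d²=4 ≤ ρ²=50; F_rep = 38·(-2,0)/4² = (-4.7500,0.0000)
o3: d²=82 > ρ²=50 → inactive
o4: d²=37 ≤ ρ²=50; F_rep = 38·(-1,6)/37² = (-0.0278,0.1665)
F = F_att + ΣF_rep = (-3.2778,-0.0835)
Δp = p'−p = (-0.6556,-0.0167); α = Δx/Fx = (-17949/27380) / (-17949/5476) = 1/5
check: Δy/Fy = (-457/27380) / (-457/5476) = 1/5 ✓

α = 1/5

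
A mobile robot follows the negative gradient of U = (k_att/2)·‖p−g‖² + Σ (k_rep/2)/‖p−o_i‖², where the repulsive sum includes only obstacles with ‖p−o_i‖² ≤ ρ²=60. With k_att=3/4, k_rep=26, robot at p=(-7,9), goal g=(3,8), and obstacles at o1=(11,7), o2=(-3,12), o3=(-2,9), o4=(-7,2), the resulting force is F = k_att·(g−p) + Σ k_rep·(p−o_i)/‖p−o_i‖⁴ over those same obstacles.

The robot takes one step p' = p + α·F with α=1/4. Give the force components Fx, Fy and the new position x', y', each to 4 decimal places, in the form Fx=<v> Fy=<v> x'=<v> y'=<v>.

F_att = 3/4·(g−p) = 3/4·(10,-1) = (7.5000,-0.7500)
o1: d²=328 > ρ²=60 → inactive
o2: d²=25 ≤ ρ²=60; F_rep = 26·(-4,-3)/25² = (-0.1664,-0.1248)
o3: d²=25 ≤ ρ²=60; F_rep = 26·(-5,0)/25² = (-0.2080,0.0000)
o4: d²=49 ≤ ρ²=60; F_rep = 26·(0,7)/49² = (0.0000,0.0758)
F = F_att + ΣF_rep = (7.1256,-0.7990)
p' = p + 1/4·F = (-5.2186,8.8003)

Fx=7.1256 Fy=-0.7990 x'=-5.2186 y'=8.8003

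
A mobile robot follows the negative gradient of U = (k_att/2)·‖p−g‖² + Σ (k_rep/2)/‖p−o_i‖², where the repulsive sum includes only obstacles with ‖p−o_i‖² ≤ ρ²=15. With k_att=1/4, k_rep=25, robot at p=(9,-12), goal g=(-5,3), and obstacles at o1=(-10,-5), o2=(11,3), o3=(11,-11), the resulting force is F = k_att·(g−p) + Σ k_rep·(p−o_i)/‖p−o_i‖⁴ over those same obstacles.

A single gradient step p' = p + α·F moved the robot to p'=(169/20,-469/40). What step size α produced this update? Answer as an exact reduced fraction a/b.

α = 1/10

F_att = 1/4·(g−p) = 1/4·(-14,15) = (-3.5000,3.7500)
o1: d²=410 > ρ²=15 → inactive
o2: d²=229 > ρ²=15 → inactive
o3: d²=5 ≤ ρ²=15; F_rep = 25·(-2,-1)/5² = (-2.0000,-1.0000)
F = F_att + ΣF_rep = (-5.5000,2.7500)
Δp = p'−p = (-0.5500,0.2750); α = Δx/Fx = (-11/20) / (-11/2) = 1/10
check: Δy/Fy = (11/40) / (11/4) = 1/10 ✓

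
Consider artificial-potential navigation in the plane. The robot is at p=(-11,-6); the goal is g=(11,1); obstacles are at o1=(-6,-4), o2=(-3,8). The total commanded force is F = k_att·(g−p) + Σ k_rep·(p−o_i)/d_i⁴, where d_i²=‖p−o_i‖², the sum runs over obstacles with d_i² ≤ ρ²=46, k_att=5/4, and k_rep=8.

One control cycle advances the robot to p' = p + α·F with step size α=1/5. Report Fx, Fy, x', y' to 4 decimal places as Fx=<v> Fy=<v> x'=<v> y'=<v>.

F_att = 5/4·(g−p) = 5/4·(22,7) = (27.5000,8.7500)
o1: d²=29 ≤ ρ²=46; F_rep = 8·(-5,-2)/29² = (-0.0476,-0.0190)
o2: d²=260 > ρ²=46 → inactive
F = F_att + ΣF_rep = (27.4524,8.7310)
p' = p + 1/5·F = (-5.5095,-4.2538)

Fx=27.4524 Fy=8.7310 x'=-5.5095 y'=-4.2538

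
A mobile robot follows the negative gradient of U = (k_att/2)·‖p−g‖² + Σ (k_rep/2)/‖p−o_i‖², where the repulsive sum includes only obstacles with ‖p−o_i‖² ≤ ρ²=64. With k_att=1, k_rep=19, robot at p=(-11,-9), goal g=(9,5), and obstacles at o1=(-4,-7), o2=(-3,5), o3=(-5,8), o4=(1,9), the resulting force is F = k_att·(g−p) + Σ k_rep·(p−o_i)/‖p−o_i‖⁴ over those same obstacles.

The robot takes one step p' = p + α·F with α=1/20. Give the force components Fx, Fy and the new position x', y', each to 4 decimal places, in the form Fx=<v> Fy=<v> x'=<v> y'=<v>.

F_att = 1·(g−p) = 1·(20,14) = (20.0000,14.0000)
o1: d²=53 ≤ ρ²=64; F_rep = 19·(-7,-2)/53² = (-0.0473,-0.0135)
o2: d²=260 > ρ²=64 → inactive
o3: d²=325 > ρ²=64 → inactive
o4: d²=468 > ρ²=64 → inactive
F = F_att + ΣF_rep = (19.9527,13.9865)
p' = p + 1/20·F = (-10.0024,-8.3007)

Fx=19.9527 Fy=13.9865 x'=-10.0024 y'=-8.3007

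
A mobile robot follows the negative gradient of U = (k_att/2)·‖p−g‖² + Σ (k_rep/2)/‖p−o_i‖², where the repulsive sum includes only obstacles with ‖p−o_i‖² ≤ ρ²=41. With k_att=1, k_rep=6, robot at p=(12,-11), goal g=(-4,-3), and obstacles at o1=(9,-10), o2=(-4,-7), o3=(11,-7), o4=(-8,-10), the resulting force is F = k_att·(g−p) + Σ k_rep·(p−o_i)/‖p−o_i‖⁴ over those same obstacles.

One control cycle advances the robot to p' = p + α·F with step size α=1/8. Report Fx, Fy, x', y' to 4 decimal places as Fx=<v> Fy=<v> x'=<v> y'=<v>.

Fx=-15.7992 Fy=7.8570 x'=10.0251 y'=-10.0179

F_att = 1·(g−p) = 1·(-16,8) = (-16.0000,8.0000)
o1: d²=10 ≤ ρ²=41; F_rep = 6·(3,-1)/10² = (0.1800,-0.0600)
o2: d²=272 > ρ²=41 → inactive
o3: d²=17 ≤ ρ²=41; F_rep = 6·(1,-4)/17² = (0.0208,-0.0830)
o4: d²=401 > ρ²=41 → inactive
F = F_att + ΣF_rep = (-15.7992,7.8570)
p' = p + 1/8·F = (10.0251,-10.0179)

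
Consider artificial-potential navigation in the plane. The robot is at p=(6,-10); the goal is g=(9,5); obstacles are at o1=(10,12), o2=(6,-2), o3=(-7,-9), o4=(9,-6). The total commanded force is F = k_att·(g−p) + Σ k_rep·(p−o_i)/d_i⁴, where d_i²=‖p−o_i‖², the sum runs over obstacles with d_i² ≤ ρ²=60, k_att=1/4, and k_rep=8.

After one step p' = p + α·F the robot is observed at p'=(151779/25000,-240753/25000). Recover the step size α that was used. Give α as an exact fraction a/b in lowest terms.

α = 1/10

F_att = 1/4·(g−p) = 1/4·(3,15) = (0.7500,3.7500)
o1: d²=500 > ρ²=60 → inactive
o2: d²=64 > ρ²=60 → inactive
o3: d²=170 > ρ²=60 → inactive
o4: d²=25 ≤ ρ²=60; F_rep = 8·(-3,-4)/25² = (-0.0384,-0.0512)
F = F_att + ΣF_rep = (0.7116,3.6988)
Δp = p'−p = (0.0712,0.3699); α = Δx/Fx = (1779/25000) / (1779/2500) = 1/10
check: Δy/Fy = (9247/25000) / (9247/2500) = 1/10 ✓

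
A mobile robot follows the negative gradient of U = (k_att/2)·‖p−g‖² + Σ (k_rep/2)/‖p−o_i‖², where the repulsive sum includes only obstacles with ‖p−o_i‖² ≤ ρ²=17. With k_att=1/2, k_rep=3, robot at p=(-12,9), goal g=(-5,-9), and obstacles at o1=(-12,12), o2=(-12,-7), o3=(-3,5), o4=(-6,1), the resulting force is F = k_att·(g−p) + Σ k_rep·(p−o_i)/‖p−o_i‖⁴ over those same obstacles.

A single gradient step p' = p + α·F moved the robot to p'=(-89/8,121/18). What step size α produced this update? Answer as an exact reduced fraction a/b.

α = 1/4

F_att = 1/2·(g−p) = 1/2·(7,-18) = (3.5000,-9.0000)
o1: d²=9 ≤ ρ²=17; F_rep = 3·(0,-3)/9² = (0.0000,-0.1111)
o2: d²=256 > ρ²=17 → inactive
o3: d²=97 > ρ²=17 → inactive
o4: d²=100 > ρ²=17 → inactive
F = F_att + ΣF_rep = (3.5000,-9.1111)
Δp = p'−p = (0.8750,-2.2778); α = Δx/Fx = (7/8) / (7/2) = 1/4
check: Δy/Fy = (-41/18) / (-82/9) = 1/4 ✓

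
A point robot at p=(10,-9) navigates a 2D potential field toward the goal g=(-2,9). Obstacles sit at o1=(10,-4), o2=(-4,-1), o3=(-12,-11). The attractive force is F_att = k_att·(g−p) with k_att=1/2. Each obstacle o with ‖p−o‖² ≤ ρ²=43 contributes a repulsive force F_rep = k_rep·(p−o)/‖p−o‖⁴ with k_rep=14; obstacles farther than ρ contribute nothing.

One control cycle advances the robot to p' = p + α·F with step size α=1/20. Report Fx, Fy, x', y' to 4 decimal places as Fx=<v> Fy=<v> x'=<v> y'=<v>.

F_att = 1/2·(g−p) = 1/2·(-12,18) = (-6.0000,9.0000)
o1: d²=25 ≤ ρ²=43; F_rep = 14·(0,-5)/25² = (0.0000,-0.1120)
o2: d²=260 > ρ²=43 → inactive
o3: d²=488 > ρ²=43 → inactive
F = F_att + ΣF_rep = (-6.0000,8.8880)
p' = p + 1/20·F = (9.7000,-8.5556)

Fx=-6.0000 Fy=8.8880 x'=9.7000 y'=-8.5556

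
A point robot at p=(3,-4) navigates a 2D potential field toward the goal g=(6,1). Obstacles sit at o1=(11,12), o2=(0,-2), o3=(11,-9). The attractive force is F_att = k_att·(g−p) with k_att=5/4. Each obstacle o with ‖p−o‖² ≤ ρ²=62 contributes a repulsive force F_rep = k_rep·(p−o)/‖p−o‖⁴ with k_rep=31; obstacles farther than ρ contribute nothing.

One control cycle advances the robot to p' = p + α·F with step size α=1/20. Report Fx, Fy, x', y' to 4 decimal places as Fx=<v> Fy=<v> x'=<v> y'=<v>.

F_att = 5/4·(g−p) = 5/4·(3,5) = (3.7500,6.2500)
o1: d²=320 > ρ²=62 → inactive
o2: d²=13 ≤ ρ²=62; F_rep = 31·(3,-2)/13² = (0.5503,-0.3669)
o3: d²=89 > ρ²=62 → inactive
F = F_att + ΣF_rep = (4.3003,5.8831)
p' = p + 1/20·F = (3.2150,-3.7058)

Fx=4.3003 Fy=5.8831 x'=3.2150 y'=-3.7058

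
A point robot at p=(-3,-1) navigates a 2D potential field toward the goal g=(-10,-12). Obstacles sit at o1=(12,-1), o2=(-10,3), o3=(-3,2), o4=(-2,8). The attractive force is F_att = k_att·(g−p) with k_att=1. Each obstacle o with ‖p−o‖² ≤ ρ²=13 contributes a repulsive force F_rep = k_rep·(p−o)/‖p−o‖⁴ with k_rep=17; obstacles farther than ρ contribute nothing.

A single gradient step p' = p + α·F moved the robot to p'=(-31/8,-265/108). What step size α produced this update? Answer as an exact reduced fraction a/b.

F_att = 1·(g−p) = 1·(-7,-11) = (-7.0000,-11.0000)
o1: d²=225 > ρ²=13 → inactive
o2: d²=65 > ρ²=13 → inactive
o3: d²=9 ≤ ρ²=13; F_rep = 17·(0,-3)/9² = (0.0000,-0.6296)
o4: d²=82 > ρ²=13 → inactive
F = F_att + ΣF_rep = (-7.0000,-11.6296)
Δp = p'−p = (-0.8750,-1.4537); α = Δx/Fx = (-7/8) / (-7) = 1/8
check: Δy/Fy = (-157/108) / (-314/27) = 1/8 ✓

α = 1/8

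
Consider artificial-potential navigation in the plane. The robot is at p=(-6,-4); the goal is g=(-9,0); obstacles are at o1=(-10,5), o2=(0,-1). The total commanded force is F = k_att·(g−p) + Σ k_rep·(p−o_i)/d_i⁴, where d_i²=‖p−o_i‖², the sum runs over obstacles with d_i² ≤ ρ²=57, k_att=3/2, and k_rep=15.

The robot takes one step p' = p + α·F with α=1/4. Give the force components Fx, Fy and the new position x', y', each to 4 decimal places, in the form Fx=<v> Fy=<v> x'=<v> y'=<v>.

Fx=-4.5444 Fy=5.9778 x'=-7.1361 y'=-2.5056

F_att = 3/2·(g−p) = 3/2·(-3,4) = (-4.5000,6.0000)
o1: d²=97 > ρ²=57 → inactive
o2: d²=45 ≤ ρ²=57; F_rep = 15·(-6,-3)/45² = (-0.0444,-0.0222)
F = F_att + ΣF_rep = (-4.5444,5.9778)
p' = p + 1/4·F = (-7.1361,-2.5056)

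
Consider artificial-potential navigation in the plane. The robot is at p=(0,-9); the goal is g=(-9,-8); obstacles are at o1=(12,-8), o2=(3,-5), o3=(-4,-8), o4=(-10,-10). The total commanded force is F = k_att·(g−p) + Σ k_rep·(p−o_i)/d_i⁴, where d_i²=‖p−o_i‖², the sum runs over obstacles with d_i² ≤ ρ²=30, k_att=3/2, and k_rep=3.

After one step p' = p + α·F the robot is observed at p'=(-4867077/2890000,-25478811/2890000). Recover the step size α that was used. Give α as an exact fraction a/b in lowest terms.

F_att = 3/2·(g−p) = 3/2·(-9,1) = (-13.5000,1.5000)
o1: d²=145 > ρ²=30 → inactive
o2: d²=25 ≤ ρ²=30; F_rep = 3·(-3,-4)/25² = (-0.0144,-0.0192)
o3: d²=17 ≤ ρ²=30; F_rep = 3·(4,-1)/17² = (0.0415,-0.0104)
o4: d²=101 > ρ²=30 → inactive
F = F_att + ΣF_rep = (-13.4729,1.4704)
Δp = p'−p = (-1.6841,0.1838); α = Δx/Fx = (-4867077/2890000) / (-4867077/361250) = 1/8
check: Δy/Fy = (531189/2890000) / (531189/361250) = 1/8 ✓

α = 1/8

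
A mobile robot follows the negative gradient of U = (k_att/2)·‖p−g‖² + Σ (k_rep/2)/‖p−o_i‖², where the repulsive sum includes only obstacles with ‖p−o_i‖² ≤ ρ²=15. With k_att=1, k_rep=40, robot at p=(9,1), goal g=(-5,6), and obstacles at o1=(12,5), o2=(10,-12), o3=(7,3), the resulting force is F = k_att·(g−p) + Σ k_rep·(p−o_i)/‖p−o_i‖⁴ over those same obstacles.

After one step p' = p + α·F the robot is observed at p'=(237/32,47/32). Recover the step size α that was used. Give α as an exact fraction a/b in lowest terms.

α = 1/8

F_att = 1·(g−p) = 1·(-14,5) = (-14.0000,5.0000)
o1: d²=25 > ρ²=15 → inactive
o2: d²=170 > ρ²=15 → inactive
o3: d²=8 ≤ ρ²=15; F_rep = 40·(2,-2)/8² = (1.2500,-1.2500)
F = F_att + ΣF_rep = (-12.7500,3.7500)
Δp = p'−p = (-1.5938,0.4688); α = Δx/Fx = (-51/32) / (-51/4) = 1/8
check: Δy/Fy = (15/32) / (15/4) = 1/8 ✓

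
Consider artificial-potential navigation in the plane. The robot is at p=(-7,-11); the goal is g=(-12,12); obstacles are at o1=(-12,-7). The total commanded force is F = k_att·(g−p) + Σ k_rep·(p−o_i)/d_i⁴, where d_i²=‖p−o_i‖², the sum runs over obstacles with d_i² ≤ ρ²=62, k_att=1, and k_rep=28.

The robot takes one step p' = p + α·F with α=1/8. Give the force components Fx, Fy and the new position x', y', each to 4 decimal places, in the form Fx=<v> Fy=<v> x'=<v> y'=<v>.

F_att = 1·(g−p) = 1·(-5,23) = (-5.0000,23.0000)
o1: d²=41 ≤ ρ²=62; F_rep = 28·(5,-4)/41² = (0.0833,-0.0666)
F = F_att + ΣF_rep = (-4.9167,22.9334)
p' = p + 1/8·F = (-7.6146,-8.1333)

Fx=-4.9167 Fy=22.9334 x'=-7.6146 y'=-8.1333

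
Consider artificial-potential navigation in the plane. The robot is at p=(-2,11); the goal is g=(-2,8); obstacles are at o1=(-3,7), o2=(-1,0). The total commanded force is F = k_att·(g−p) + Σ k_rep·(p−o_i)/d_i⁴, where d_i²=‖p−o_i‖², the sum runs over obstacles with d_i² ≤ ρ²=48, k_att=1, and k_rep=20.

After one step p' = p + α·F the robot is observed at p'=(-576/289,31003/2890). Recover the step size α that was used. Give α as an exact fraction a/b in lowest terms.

α = 1/10

F_att = 1·(g−p) = 1·(0,-3) = (0.0000,-3.0000)
o1: d²=17 ≤ ρ²=48; F_rep = 20·(1,4)/17² = (0.0692,0.2768)
o2: d²=122 > ρ²=48 → inactive
F = F_att + ΣF_rep = (0.0692,-2.7232)
Δp = p'−p = (0.0069,-0.2723); α = Δx/Fx = (2/289) / (20/289) = 1/10
check: Δy/Fy = (-787/2890) / (-787/289) = 1/10 ✓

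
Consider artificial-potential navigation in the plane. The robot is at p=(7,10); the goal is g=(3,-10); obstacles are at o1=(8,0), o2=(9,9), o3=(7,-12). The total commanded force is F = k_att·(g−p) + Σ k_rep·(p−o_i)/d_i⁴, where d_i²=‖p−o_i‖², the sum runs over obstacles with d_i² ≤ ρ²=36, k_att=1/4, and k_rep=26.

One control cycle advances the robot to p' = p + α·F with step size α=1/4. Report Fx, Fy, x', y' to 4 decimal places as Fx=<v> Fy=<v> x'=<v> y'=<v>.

F_att = 1/4·(g−p) = 1/4·(-4,-20) = (-1.0000,-5.0000)
o1: d²=101 > ρ²=36 → inactive
o2: d²=5 ≤ ρ²=36; F_rep = 26·(-2,1)/5² = (-2.0800,1.0400)
o3: d²=484 > ρ²=36 → inactive
F = F_att + ΣF_rep = (-3.0800,-3.9600)
p' = p + 1/4·F = (6.2300,9.0100)

Fx=-3.0800 Fy=-3.9600 x'=6.2300 y'=9.0100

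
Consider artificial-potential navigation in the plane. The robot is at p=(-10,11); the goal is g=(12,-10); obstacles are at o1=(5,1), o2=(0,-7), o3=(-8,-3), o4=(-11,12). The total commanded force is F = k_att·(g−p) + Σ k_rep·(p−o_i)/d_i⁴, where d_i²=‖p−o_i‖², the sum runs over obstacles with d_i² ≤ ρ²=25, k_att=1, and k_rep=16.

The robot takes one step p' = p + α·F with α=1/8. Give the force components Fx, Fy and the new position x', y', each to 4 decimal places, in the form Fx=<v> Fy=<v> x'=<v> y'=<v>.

F_att = 1·(g−p) = 1·(22,-21) = (22.0000,-21.0000)
o1: d²=325 > ρ²=25 → inactive
o2: d²=424 > ρ²=25 → inactive
o3: d²=200 > ρ²=25 → inactive
o4: d²=2 ≤ ρ²=25; F_rep = 16·(1,-1)/2² = (4.0000,-4.0000)
F = F_att + ΣF_rep = (26.0000,-25.0000)
p' = p + 1/8·F = (-6.7500,7.8750)

Fx=26.0000 Fy=-25.0000 x'=-6.7500 y'=7.8750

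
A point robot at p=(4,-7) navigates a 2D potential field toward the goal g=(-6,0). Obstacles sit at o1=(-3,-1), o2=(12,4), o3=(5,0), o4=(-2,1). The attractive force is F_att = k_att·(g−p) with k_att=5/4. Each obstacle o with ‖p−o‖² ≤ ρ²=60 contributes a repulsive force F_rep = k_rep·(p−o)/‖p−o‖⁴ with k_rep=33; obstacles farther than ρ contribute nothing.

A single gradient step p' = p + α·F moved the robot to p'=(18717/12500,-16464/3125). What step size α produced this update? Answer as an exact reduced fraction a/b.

F_att = 5/4·(g−p) = 5/4·(-10,7) = (-12.5000,8.7500)
o1: d²=85 > ρ²=60 → inactive
o2: d²=185 > ρ²=60 → inactive
o3: d²=50 ≤ ρ²=60; F_rep = 33·(-1,-7)/50² = (-0.0132,-0.0924)
o4: d²=100 > ρ²=60 → inactive
F = F_att + ΣF_rep = (-12.5132,8.6576)
Δp = p'−p = (-2.5026,1.7315); α = Δx/Fx = (-31283/12500) / (-31283/2500) = 1/5
check: Δy/Fy = (5411/3125) / (5411/625) = 1/5 ✓

α = 1/5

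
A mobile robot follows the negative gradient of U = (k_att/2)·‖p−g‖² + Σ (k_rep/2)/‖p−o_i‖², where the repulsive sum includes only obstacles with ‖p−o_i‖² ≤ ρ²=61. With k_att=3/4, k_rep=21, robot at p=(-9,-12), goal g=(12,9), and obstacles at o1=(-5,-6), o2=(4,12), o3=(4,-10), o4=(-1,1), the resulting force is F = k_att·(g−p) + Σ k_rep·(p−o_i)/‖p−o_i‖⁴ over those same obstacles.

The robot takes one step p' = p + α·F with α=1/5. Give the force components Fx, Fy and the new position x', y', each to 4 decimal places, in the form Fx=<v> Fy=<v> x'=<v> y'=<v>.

F_att = 3/4·(g−p) = 3/4·(21,21) = (15.7500,15.7500)
o1: d²=52 ≤ ρ²=61; F_rep = 21·(-4,-6)/52² = (-0.0311,-0.0466)
o2: d²=745 > ρ²=61 → inactive
o3: d²=173 > ρ²=61 → inactive
o4: d²=233 > ρ²=61 → inactive
F = F_att + ΣF_rep = (15.7189,15.7034)
p' = p + 1/5·F = (-5.8562,-8.8593)

Fx=15.7189 Fy=15.7034 x'=-5.8562 y'=-8.8593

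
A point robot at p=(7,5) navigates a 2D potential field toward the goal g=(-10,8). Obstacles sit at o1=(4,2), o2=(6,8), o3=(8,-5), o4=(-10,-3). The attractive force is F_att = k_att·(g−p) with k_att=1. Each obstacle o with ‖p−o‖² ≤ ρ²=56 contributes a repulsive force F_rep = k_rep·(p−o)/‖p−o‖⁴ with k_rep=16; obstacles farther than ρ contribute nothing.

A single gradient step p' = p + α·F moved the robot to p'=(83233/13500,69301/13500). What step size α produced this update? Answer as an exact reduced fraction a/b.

α = 1/20

F_att = 1·(g−p) = 1·(-17,3) = (-17.0000,3.0000)
o1: d²=18 ≤ ρ²=56; F_rep = 16·(3,3)/18² = (0.1481,0.1481)
o2: d²=10 ≤ ρ²=56; F_rep = 16·(1,-3)/10² = (0.1600,-0.4800)
o3: d²=101 > ρ²=56 → inactive
o4: d²=353 > ρ²=56 → inactive
F = F_att + ΣF_rep = (-16.6919,2.6681)
Δp = p'−p = (-0.8346,0.1334); α = Δx/Fx = (-11267/13500) / (-11267/675) = 1/20
check: Δy/Fy = (1801/13500) / (1801/675) = 1/20 ✓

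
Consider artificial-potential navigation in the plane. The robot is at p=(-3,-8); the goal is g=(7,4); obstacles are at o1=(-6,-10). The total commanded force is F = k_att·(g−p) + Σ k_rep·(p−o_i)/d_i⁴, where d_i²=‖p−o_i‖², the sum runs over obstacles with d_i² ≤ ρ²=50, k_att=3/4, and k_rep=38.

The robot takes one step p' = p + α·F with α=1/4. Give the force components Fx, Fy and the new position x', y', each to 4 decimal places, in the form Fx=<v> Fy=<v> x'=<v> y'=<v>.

F_att = 3/4·(g−p) = 3/4·(10,12) = (7.5000,9.0000)
o1: d²=13 ≤ ρ²=50; F_rep = 38·(3,2)/13² = (0.6746,0.4497)
F = F_att + ΣF_rep = (8.1746,9.4497)
p' = p + 1/4·F = (-0.9564,-5.6376)

Fx=8.1746 Fy=9.4497 x'=-0.9564 y'=-5.6376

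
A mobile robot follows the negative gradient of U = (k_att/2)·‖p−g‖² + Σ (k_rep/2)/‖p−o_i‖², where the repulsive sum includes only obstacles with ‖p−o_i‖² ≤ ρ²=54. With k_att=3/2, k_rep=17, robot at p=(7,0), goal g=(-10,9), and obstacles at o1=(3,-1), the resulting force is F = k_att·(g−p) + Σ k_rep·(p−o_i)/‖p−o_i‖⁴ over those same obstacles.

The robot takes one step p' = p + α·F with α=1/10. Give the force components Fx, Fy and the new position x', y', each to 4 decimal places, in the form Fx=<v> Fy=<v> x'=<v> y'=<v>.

Fx=-25.2647 Fy=13.5588 x'=4.4735 y'=1.3559

F_att = 3/2·(g−p) = 3/2·(-17,9) = (-25.5000,13.5000)
o1: d²=17 ≤ ρ²=54; F_rep = 17·(4,1)/17² = (0.2353,0.0588)
F = F_att + ΣF_rep = (-25.2647,13.5588)
p' = p + 1/10·F = (4.4735,1.3559)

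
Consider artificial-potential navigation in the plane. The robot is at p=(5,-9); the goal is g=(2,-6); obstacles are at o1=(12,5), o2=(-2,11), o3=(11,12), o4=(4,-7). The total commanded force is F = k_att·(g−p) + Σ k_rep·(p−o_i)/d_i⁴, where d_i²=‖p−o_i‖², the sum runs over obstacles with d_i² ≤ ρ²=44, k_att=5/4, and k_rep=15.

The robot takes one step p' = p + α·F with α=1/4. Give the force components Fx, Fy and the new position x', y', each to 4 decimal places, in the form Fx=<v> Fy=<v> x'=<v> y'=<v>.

Fx=-3.1500 Fy=2.5500 x'=4.2125 y'=-8.3625

F_att = 5/4·(g−p) = 5/4·(-3,3) = (-3.7500,3.7500)
o1: d²=245 > ρ²=44 → inactive
o2: d²=449 > ρ²=44 → inactive
o3: d²=477 > ρ²=44 → inactive
o4: d²=5 ≤ ρ²=44; F_rep = 15·(1,-2)/5² = (0.6000,-1.2000)
F = F_att + ΣF_rep = (-3.1500,2.5500)
p' = p + 1/4·F = (4.2125,-8.3625)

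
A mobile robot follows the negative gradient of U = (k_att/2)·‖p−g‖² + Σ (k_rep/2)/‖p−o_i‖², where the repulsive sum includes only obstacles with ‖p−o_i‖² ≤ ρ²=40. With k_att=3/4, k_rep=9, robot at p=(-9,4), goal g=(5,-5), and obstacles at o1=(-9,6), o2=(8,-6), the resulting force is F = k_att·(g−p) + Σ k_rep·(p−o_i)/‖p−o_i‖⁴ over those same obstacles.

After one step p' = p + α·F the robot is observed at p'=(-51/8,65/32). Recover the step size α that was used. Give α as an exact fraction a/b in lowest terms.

F_att = 3/4·(g−p) = 3/4·(14,-9) = (10.5000,-6.7500)
o1: d²=4 ≤ ρ²=40; F_rep = 9·(0,-2)/4² = (0.0000,-1.1250)
o2: d²=389 > ρ²=40 → inactive
F = F_att + ΣF_rep = (10.5000,-7.8750)
Δp = p'−p = (2.6250,-1.9688); α = Δx/Fx = (21/8) / (21/2) = 1/4
check: Δy/Fy = (-63/32) / (-63/8) = 1/4 ✓

α = 1/4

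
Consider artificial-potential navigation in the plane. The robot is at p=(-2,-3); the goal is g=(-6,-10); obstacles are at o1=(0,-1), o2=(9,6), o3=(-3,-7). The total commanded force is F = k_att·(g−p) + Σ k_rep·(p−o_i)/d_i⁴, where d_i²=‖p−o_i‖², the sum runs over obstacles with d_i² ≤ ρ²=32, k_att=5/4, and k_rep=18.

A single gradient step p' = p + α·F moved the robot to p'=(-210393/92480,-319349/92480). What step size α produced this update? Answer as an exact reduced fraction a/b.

α = 1/20

F_att = 5/4·(g−p) = 5/4·(-4,-7) = (-5.0000,-8.7500)
o1: d²=8 ≤ ρ²=32; F_rep = 18·(-2,-2)/8² = (-0.5625,-0.5625)
o2: d²=202 > ρ²=32 → inactive
o3: d²=17 ≤ ρ²=32; F_rep = 18·(1,4)/17² = (0.0623,0.2491)
F = F_att + ΣF_rep = (-5.5002,-9.0634)
Δp = p'−p = (-0.2750,-0.4532); α = Δx/Fx = (-25433/92480) / (-25433/4624) = 1/20
check: Δy/Fy = (-41909/92480) / (-41909/4624) = 1/20 ✓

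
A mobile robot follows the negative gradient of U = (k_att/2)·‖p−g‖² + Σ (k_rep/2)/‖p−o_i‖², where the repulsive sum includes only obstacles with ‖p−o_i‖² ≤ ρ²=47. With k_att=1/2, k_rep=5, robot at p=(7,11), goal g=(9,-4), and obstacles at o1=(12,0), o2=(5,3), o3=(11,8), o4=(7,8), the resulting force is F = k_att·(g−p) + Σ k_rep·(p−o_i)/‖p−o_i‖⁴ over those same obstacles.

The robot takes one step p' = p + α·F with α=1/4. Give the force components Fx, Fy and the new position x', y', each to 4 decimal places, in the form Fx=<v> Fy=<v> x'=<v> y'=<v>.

Fx=0.9680 Fy=-7.2908 x'=7.2420 y'=9.1773

F_att = 1/2·(g−p) = 1/2·(2,-15) = (1.0000,-7.5000)
o1: d²=146 > ρ²=47 → inactive
o2: d²=68 > ρ²=47 → inactive
o3: d²=25 ≤ ρ²=47; F_rep = 5·(-4,3)/25² = (-0.0320,0.0240)
o4: d²=9 ≤ ρ²=47; F_rep = 5·(0,3)/9² = (0.0000,0.1852)
F = F_att + ΣF_rep = (0.9680,-7.2908)
p' = p + 1/4·F = (7.2420,9.1773)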